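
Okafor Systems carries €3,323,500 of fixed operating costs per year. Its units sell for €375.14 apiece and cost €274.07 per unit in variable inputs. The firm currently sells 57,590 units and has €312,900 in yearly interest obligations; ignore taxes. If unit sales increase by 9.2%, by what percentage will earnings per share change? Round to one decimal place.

Total contribution margin = 57,590 × €101.07 = €5,820,621.30.
EBIT = €5,820,621.30 − €3,323,500 = €2,497,121.30.
After interest of €312,900.00, pre-tax earnings = €2,184,221.30.
DCL = total CM / (EBIT − I) = €5,820,621.30 / €2,184,221.30 = 2.6648.
EPS therefore changes by 2.6648 × (+9.2%) = +24.5%.

+24.5%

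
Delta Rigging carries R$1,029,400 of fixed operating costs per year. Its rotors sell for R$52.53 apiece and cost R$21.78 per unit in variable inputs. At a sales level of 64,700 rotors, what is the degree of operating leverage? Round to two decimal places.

2.07

Total contribution margin = 64,700 × R$30.75 = R$1,989,525.00.
Subtracting fixed costs: EBIT = R$1,989,525.00 − R$1,029,400 = R$960,125.00.
So DOL = total CM / EBIT = R$1,989,525.00 / R$960,125.00 = 2.0722.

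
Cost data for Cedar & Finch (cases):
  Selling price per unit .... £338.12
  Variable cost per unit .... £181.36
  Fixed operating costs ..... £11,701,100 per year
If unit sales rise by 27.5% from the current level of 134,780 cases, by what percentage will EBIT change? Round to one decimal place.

+61.6%

Contribution at this volume is 134,780 × £156.76 = £21,128,112.80.
EBIT = £21,128,112.80 − £11,701,100 = £9,427,012.80.
So DOL = total CM / EBIT = £21,128,112.80 / £9,427,012.80 = 2.2412.
So EBIT moves 2.2412 × (+27.5%) = +61.6%.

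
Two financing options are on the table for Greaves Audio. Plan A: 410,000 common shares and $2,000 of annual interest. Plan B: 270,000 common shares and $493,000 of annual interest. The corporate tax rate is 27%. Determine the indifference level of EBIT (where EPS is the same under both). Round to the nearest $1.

$1,439,929

Set EPS_A = EPS_B: (EBIT − $2,000)(1 − 0.27) ÷ 410,000 = (EBIT − $493,000)(1 − 0.27) ÷ 270,000.
The (1 − t) factor cancels: (EBIT − 2,000) × 270,000 = (EBIT − 493,000) × 410,000.
EBIT × (410,000 − 270,000) = 493,000 × 410,000 − 2,000 × 270,000 = 201,590,000,000, so EBIT = 201,590,000,000 ÷ 140,000 = 1,439,928.57.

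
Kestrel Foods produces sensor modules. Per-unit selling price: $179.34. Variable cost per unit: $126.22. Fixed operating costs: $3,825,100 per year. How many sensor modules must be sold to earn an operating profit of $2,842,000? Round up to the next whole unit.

125,511 sensor modules

Contribution margin per unit = $179.34 − $126.22 = $53.12.
Units = (FC + target) / CM = ($3,825,100 + $2,842,000) / $53.12 = 125,510.17, so 125,511 sensor modules.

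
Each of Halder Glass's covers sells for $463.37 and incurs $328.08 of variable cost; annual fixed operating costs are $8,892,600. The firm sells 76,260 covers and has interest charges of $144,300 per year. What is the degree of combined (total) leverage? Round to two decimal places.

8.06

At 76,260 units, contribution = 76,260 × $135.29 = $10,317,215.40.
Operating income = contribution − fixed costs = $10,317,215.40 − $8,892,600 = $1,424,615.40. Interest = $144,300.00, so EBIT − I = $1,280,315.40.
Degree of total leverage = total CM / (EBIT − interest) = $10,317,215.40 / $1,280,315.40 = 8.0583.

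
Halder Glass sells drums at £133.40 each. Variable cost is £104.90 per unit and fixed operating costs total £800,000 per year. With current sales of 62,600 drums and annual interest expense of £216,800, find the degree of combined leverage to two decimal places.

At 62,600 units, contribution = 62,600 × £28.50 = £1,784,100.00.
Operating income = contribution − fixed costs = £1,784,100.00 − £800,000 = £984,100.00. Interest = £216,800.00.
DOL = £1,784,100.00 ÷ £984,100.00 = 1.8129; DFL = £984,100.00 ÷ £767,300.00 = 1.2825.
DCL = DOL × DFL = 1.8129 × 1.2825 = 2.3250.

2.33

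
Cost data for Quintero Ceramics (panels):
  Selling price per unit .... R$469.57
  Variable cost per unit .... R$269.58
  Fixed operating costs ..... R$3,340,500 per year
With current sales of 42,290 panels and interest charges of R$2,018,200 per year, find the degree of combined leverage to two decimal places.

Contribution at this volume is 42,290 × R$199.99 = R$8,457,577.10.
Subtracting fixed costs: EBIT = R$8,457,577.10 − R$3,340,500 = R$5,117,077.10. Interest = R$2,018,200.00.
DOL = R$8,457,577.10 ÷ R$5,117,077.10 = 1.6528; DFL = R$5,117,077.10 ÷ R$3,098,877.10 = 1.6513.
DCL = DOL × DFL = 1.6528 × 1.6513 = 2.7293.

2.73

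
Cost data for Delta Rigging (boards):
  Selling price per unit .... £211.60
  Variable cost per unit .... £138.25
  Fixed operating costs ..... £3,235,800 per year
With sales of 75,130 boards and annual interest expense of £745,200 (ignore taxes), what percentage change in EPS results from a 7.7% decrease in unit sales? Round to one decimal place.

Contribution at this volume is 75,130 × £73.35 = £5,510,785.50.
EBIT = £5,510,785.50 − £3,235,800 = £2,274,985.50.
After interest of £745,200.00, pre-tax earnings = £1,529,785.50.
DCL = total CM / (EBIT − I) = £5,510,785.50 / £1,529,785.50 = 3.6023.
%ΔEPS = DCL × %ΔSales = 3.6023 × -7.7% = -27.7%.

-27.7%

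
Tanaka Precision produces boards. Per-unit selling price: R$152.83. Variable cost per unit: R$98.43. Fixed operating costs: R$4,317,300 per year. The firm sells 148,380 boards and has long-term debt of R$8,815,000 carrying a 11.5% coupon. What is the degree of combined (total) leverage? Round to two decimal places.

At 148,380 units, contribution = 148,380 × R$54.40 = R$8,071,872.00.
Subtracting fixed costs: EBIT = R$8,071,872.00 − R$4,317,300 = R$3,754,572.00. Interest = R$1,013,725.00.
DOL = R$8,071,872.00 ÷ R$3,754,572.00 = 2.1499; DFL = R$3,754,572.00 ÷ R$2,740,847.00 = 1.3699.
Combined leverage = 2.1499 × 1.3699 = 2.9451.

2.95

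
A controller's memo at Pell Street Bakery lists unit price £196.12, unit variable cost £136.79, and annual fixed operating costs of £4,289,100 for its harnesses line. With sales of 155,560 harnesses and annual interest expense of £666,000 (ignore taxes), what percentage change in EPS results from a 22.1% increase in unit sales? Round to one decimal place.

Contribution at this volume is 155,560 × £59.33 = £9,229,374.80.
Subtracting fixed costs: EBIT = £9,229,374.80 − £4,289,100 = £4,940,274.80.
After interest of £666,000.00, pre-tax earnings = £4,274,274.80.
Degree of combined leverage = contribution ÷ (EBIT − I) = £9,229,374.80 ÷ £4,274,274.80 = 2.1593.
%ΔEPS = DCL × %ΔSales = 2.1593 × +22.1% = +47.7%.

+47.7%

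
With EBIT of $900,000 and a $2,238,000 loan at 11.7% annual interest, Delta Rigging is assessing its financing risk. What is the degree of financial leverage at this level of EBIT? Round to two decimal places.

1.41

Annual interest charges come to $261,846.00.
Degree of financial leverage = EBIT / (EBIT − interest) = $900,000 / $638,154.00 = 1.4103.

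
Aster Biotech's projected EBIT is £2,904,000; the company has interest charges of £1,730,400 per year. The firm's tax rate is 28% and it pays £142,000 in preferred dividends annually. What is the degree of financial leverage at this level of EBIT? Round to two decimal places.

Interest = £1,730,400.00.
Preferred dividends grossed up pre-tax: £142,000 / (1 − 0.28) = £197,222.22.
DFL = EBIT ÷ [EBIT − I − D_p/(1−t)] = £2,904,000 ÷ [£2,904,000 − £1,730,400.00 − £197,222.22] = £2,904,000 ÷ £976,377.78 = 2.9743.

2.97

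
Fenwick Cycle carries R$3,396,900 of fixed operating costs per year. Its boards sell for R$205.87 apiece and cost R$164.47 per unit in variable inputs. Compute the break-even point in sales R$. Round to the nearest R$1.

R$16,891,783

CM per unit = R$205.87 − R$164.47 = R$41.40; CM ratio = R$41.40 / R$205.87 = 0.2011.
Break-even sales = FC ÷ CM ratio = R$3,396,900 × R$205.87 / R$41.40 = R$16,891,783.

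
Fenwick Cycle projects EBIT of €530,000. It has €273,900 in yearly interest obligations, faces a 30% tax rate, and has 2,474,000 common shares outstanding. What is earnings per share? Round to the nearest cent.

€0.07

Interest = €273,900.00, so EBT = €530,000 − €273,900.00 = €256,100.00.
Net income = €256,100.00 × (1 − 0.30) = €179,270.00.
EPS = €179,270.00 ÷ 2,474,000 = €0.07.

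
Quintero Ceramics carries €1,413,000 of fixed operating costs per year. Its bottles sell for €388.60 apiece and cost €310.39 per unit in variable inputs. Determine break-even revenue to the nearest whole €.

Contribution margin per unit = €388.60 − €310.39 = €78.21, a CM ratio of €78.21 ÷ €388.60 = 0.2013.
Break-even revenue = fixed costs × price ÷ CM = €1,413,000 × €388.60 ÷ €78.21 = €7,020,736.

€7,020,736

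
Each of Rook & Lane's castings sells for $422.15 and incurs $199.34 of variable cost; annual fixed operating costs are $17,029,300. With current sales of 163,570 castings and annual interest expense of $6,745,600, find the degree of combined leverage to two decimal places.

2.88

Contribution at this volume is 163,570 × $222.81 = $36,445,031.70.
EBIT = $36,445,031.70 − $17,029,300 = $19,415,731.70. Interest = $6,745,600.00.
DOL = $36,445,031.70 ÷ $19,415,731.70 = 1.8771; DFL = $19,415,731.70 ÷ $12,670,131.70 = 1.5324.
DCL = DOL × DFL = 1.8771 × 1.5324 = 2.8765.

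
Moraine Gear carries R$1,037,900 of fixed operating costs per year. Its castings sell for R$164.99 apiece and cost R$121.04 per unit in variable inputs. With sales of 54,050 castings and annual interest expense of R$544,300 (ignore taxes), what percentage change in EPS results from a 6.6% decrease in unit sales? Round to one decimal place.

-19.8%

At 54,050 units, contribution = 54,050 × R$43.95 = R$2,375,497.50.
EBIT = R$2,375,497.50 − R$1,037,900 = R$1,337,597.50.
Interest = R$544,300.00, so EBIT − I = R$793,297.50.
DCL = total CM / (EBIT − I) = R$2,375,497.50 / R$793,297.50 = 2.9945.
%ΔEPS = DCL × %ΔSales = 2.9945 × -6.6% = -19.8%.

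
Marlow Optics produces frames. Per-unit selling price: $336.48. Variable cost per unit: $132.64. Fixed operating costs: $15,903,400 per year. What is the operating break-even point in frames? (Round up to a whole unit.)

78,020 frames

Unit CM = price − variable cost = $336.48 − $132.64 = $203.84.
Break-even Q = $15,903,400 / $203.84 = 78,019.03 → 78,020 frames.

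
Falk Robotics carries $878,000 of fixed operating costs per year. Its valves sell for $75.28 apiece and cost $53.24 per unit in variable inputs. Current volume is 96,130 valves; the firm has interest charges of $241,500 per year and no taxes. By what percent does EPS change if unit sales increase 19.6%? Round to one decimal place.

+41.6%

Contribution at this volume is 96,130 × $22.04 = $2,118,705.20.
Subtracting fixed costs: EBIT = $2,118,705.20 − $878,000 = $1,240,705.20.
Interest = $241,500.00, so EBIT − I = $999,205.20.
Degree of combined leverage = contribution ÷ (EBIT − I) = $2,118,705.20 ÷ $999,205.20 = 2.1204.
EPS therefore changes by 2.1204 × (+19.6%) = +41.6%.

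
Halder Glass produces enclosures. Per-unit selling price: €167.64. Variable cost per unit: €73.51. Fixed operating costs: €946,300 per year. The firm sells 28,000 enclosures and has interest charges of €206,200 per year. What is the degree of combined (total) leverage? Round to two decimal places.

Total contribution margin = 28,000 × €94.13 = €2,635,640.00.
EBIT = €2,635,640.00 − €946,300 = €1,689,340.00. Interest = €206,200.00.
DOL = €2,635,640.00 ÷ €1,689,340.00 = 1.5602; DFL = €1,689,340.00 ÷ €1,483,140.00 = 1.1390.
DCL = DOL × DFL = 1.5602 × 1.1390 = 1.7771.

1.78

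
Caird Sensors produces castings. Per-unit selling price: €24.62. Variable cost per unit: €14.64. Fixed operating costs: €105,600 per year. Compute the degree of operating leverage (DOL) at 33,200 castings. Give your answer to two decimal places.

Total contribution margin = 33,200 × €9.98 = €331,336.00.
Operating income = contribution − fixed costs = €331,336.00 − €105,600 = €225,736.00.
DOL = contribution ÷ EBIT = €331,336.00 ÷ €225,736.00 = 1.4678.

1.47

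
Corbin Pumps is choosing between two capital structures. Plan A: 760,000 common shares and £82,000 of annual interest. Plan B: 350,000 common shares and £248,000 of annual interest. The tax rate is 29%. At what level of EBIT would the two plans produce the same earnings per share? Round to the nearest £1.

At indifference, (EBIT − 82,000)(1 − t)/760,000 = (EBIT − 248,000)(1 − t)/350,000.
Cancelling (1 − t) and cross-multiplying: 350,000·(EBIT − 82,000) = 760,000·(EBIT − 248,000).
Solving, EBIT = (248,000·760,000 − 82,000·350,000) / (760,000 − 350,000) = 159,780,000,000 / 410,000 = 389,707.32.

£389,707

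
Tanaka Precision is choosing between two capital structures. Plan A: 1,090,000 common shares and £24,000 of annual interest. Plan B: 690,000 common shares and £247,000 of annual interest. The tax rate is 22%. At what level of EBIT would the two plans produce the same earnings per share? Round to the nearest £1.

Set EPS_A = EPS_B: (EBIT − £24,000)(1 − 0.22) ÷ 1,090,000 = (EBIT − £247,000)(1 − 0.22) ÷ 690,000.
The (1 − t) factor cancels: (EBIT − 24,000) × 690,000 = (EBIT − 247,000) × 1,090,000.
Solving, EBIT = (247,000·1,090,000 − 24,000·690,000) / (1,090,000 − 690,000) = 252,670,000,000 / 400,000 = 631,675.00.

£631,675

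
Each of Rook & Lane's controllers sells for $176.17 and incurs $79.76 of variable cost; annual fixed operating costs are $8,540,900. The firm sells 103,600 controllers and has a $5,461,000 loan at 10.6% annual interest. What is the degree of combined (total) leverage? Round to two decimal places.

11.50

At 103,600 units, contribution = 103,600 × $96.41 = $9,988,076.00.
Subtracting fixed costs: EBIT = $9,988,076.00 − $8,540,900 = $1,447,176.00. Interest = $578,866.00.
DOL = $9,988,076.00 ÷ $1,447,176.00 = 6.9018; DFL = $1,447,176.00 ÷ $868,310.00 = 1.6667.
Combined leverage = 6.9018 × 1.6667 = 11.5032.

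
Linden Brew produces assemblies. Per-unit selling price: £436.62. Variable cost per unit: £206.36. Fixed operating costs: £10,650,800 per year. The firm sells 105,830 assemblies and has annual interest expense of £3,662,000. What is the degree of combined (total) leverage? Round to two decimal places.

2.42

Contribution at this volume is 105,830 × £230.26 = £24,368,415.80.
EBIT = £24,368,415.80 − £10,650,800 = £13,717,615.80. Interest = £3,662,000.00, so EBIT − I = £10,055,615.80.
DCL = contribution ÷ (EBIT − I) = £24,368,415.80 ÷ £10,055,615.80 = 2.4234.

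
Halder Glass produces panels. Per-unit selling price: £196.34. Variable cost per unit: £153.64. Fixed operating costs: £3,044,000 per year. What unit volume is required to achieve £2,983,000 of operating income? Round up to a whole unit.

Each unit contributes £196.34 − £153.64 = £42.70.
Need Q such that Q × £42.70 − £3,044,000 = £2,983,000, i.e. Q = £6,027,000 / £42.70 = 141,147.54 → 141,148.

141,148 panels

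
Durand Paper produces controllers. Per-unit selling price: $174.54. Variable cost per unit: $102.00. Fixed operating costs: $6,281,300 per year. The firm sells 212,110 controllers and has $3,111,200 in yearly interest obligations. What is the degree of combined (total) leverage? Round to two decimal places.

Contribution at this volume is 212,110 × $72.54 = $15,386,459.40.
Subtracting fixed costs: EBIT = $15,386,459.40 − $6,281,300 = $9,105,159.40. Interest = $3,111,200.00.
DOL = $15,386,459.40 ÷ $9,105,159.40 = 1.6899; DFL = $9,105,159.40 ÷ $5,993,959.40 = 1.5191.
DCL = DOL × DFL = 1.6899 × 1.5191 = 2.5671.

2.57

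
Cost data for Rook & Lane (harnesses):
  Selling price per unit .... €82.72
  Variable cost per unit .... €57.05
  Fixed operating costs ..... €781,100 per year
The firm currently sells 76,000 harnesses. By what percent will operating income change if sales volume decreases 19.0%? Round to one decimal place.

-31.7%

Total contribution margin = 76,000 × €25.67 = €1,950,920.00.
EBIT = €1,950,920.00 − €781,100 = €1,169,820.00.
So DOL = total CM / EBIT = €1,950,920.00 / €1,169,820.00 = 1.6677.
Operating income changes by 1.6677 × -19.0% = -31.7%.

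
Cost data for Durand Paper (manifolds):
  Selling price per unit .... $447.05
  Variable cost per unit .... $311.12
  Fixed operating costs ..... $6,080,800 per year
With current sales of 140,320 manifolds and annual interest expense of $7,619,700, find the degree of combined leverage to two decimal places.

Contribution at this volume is 140,320 × $135.93 = $19,073,697.60.
Operating income = contribution − fixed costs = $19,073,697.60 − $6,080,800 = $12,992,897.60. Interest = $7,619,700.00.
DOL = $19,073,697.60 ÷ $12,992,897.60 = 1.4680; DFL = $12,992,897.60 ÷ $5,373,197.60 = 2.4181.
Combined leverage = 1.4680 × 2.4181 = 3.5498.

3.55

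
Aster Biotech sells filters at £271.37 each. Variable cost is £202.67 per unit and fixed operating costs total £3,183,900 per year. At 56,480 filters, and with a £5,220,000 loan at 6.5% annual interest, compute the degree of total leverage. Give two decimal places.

10.87

At 56,480 units, contribution = 56,480 × £68.70 = £3,880,176.00.
Operating income = contribution − fixed costs = £3,880,176.00 − £3,183,900 = £696,276.00. Interest = £339,300.00.
DOL = £3,880,176.00 ÷ £696,276.00 = 5.5728; DFL = £696,276.00 ÷ £356,976.00 = 1.9505.
DCL = DOL × DFL = 5.5728 × 1.9505 = 10.8697.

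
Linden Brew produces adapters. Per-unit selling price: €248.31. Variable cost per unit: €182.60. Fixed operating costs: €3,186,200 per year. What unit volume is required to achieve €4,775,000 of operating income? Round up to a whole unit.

121,157 adapters

Each unit contributes €248.31 − €182.60 = €65.71.
Units = (FC + target) / CM = (€3,186,200 + €4,775,000) / €65.71 = 121,156.60, so 121,157 adapters.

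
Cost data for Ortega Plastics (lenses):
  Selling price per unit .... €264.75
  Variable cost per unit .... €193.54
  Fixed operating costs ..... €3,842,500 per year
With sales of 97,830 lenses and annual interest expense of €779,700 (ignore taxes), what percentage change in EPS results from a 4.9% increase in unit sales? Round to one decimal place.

At 97,830 units, contribution = 97,830 × €71.21 = €6,966,474.30.
EBIT = €6,966,474.30 − €3,842,500 = €3,123,974.30.
After interest of €779,700.00, pre-tax earnings = €2,344,274.30.
Degree of combined leverage = contribution ÷ (EBIT − I) = €6,966,474.30 ÷ €2,344,274.30 = 2.9717.
EPS therefore changes by 2.9717 × (+4.9%) = +14.6%.

+14.6%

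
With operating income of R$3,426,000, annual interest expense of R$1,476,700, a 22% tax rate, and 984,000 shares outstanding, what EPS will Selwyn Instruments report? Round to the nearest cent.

R$1.55

Interest = R$1,476,700.00, so EBT = R$3,426,000 − R$1,476,700.00 = R$1,949,300.00.
Net income = R$1,949,300.00 × (1 − 0.22) = R$1,520,454.00.
EPS = R$1,520,454.00 ÷ 984,000 = R$1.55.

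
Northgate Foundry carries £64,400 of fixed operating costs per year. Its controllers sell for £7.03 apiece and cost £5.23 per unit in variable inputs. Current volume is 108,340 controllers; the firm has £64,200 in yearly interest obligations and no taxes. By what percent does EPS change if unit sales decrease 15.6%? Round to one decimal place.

At 108,340 units, contribution = 108,340 × £1.80 = £195,012.00.
Operating income = contribution − fixed costs = £195,012.00 − £64,400 = £130,612.00.
Interest = £64,200.00, so EBIT − I = £66,412.00.
DCL = total CM / (EBIT − I) = £195,012.00 / £66,412.00 = 2.9364.
EPS therefore changes by 2.9364 × (-15.6%) = -45.8%.

-45.8%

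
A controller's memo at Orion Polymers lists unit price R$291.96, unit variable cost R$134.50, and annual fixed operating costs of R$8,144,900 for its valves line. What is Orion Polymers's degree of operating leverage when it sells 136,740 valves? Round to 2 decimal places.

Contribution at this volume is 136,740 × R$157.46 = R$21,531,080.40.
Subtracting fixed costs: EBIT = R$21,531,080.40 − R$8,144,900 = R$13,386,180.40.
So DOL = total CM / EBIT = R$21,531,080.40 / R$13,386,180.40 = 1.6085.

1.61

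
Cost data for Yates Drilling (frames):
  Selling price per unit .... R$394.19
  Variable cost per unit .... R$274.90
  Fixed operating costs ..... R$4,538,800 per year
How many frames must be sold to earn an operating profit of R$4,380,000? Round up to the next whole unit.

Each unit contributes R$394.19 − R$274.90 = R$119.29.
Units = (FC + target) / CM = (R$4,538,800 + R$4,380,000) / R$119.29 = 74,765.70, so 74,766 frames.

74,766 frames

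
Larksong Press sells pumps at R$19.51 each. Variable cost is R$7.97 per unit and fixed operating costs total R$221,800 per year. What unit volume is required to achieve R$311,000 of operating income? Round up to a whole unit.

46,170 pumps

Unit CM = price − variable cost = R$19.51 − R$7.97 = R$11.54.
Required volume = (fixed costs + target profit) ÷ CM = (R$221,800 + R$311,000) ÷ R$11.54 = 46,169.84, so 46,170 pumps.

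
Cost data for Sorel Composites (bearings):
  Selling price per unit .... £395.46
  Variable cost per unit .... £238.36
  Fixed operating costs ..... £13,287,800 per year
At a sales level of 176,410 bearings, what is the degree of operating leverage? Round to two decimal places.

Total contribution margin = 176,410 × £157.10 = £27,714,011.00.
Subtracting fixed costs: EBIT = £27,714,011.00 − £13,287,800 = £14,426,211.00.
Degree of operating leverage = £27,714,011.00 / £14,426,211.00 = 1.9211.

1.92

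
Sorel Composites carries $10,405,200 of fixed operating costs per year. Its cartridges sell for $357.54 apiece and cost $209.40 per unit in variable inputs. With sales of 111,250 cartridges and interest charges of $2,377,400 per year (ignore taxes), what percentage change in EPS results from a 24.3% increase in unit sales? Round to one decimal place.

+108.3%

Total contribution margin = 111,250 × $148.14 = $16,480,575.00.
Subtracting fixed costs: EBIT = $16,480,575.00 − $10,405,200 = $6,075,375.00.
Interest = $2,377,400.00, so EBIT − I = $3,697,975.00.
Degree of combined leverage = contribution ÷ (EBIT − I) = $16,480,575.00 ÷ $3,697,975.00 = 4.4566.
EPS therefore changes by 4.4566 × (+24.3%) = +108.3%.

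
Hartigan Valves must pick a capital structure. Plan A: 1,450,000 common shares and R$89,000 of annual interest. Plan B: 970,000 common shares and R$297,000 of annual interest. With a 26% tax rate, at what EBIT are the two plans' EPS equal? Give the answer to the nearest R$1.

Set EPS_A = EPS_B: (EBIT − R$89,000)(1 − 0.26) ÷ 1,450,000 = (EBIT − R$297,000)(1 − 0.26) ÷ 970,000.
The (1 − t) factor cancels: (EBIT − 89,000) × 970,000 = (EBIT − 297,000) × 1,450,000.
EBIT × (1,450,000 − 970,000) = 297,000 × 1,450,000 − 89,000 × 970,000 = 344,320,000,000, so EBIT = 344,320,000,000 ÷ 480,000 = 717,333.33.

R$717,333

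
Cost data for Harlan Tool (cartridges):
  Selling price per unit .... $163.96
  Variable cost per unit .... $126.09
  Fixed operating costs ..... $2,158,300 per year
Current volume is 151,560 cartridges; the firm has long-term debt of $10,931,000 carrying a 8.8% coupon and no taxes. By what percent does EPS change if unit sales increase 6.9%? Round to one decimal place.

Contribution at this volume is 151,560 × $37.87 = $5,739,577.20.
EBIT = $5,739,577.20 − $2,158,300 = $3,581,277.20.
After interest of $961,928.00, pre-tax earnings = $2,619,349.20.
Degree of combined leverage = contribution ÷ (EBIT − I) = $5,739,577.20 ÷ $2,619,349.20 = 2.1912.
%ΔEPS = DCL × %ΔSales = 2.1912 × +6.9% = +15.1%.

+15.1%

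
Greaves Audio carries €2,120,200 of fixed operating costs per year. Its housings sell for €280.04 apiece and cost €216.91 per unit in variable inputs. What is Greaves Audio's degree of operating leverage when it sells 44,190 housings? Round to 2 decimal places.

4.17

At 44,190 units, contribution = 44,190 × €63.13 = €2,789,714.70.
Subtracting fixed costs: EBIT = €2,789,714.70 − €2,120,200 = €669,514.70.
Degree of operating leverage = €2,789,714.70 / €669,514.70 = 4.1668.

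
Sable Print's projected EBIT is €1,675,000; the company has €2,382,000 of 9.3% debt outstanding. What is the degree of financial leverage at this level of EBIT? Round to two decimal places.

1.15

Interest = €221,526.00.
Degree of financial leverage = EBIT / (EBIT − interest) = €1,675,000 / €1,453,474.00 = 1.1524.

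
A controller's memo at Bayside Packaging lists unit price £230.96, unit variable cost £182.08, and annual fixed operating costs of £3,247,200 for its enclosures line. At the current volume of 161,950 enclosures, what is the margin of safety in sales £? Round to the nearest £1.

Each unit contributes £230.96 − £182.08 = £48.88. Break-even units = £3,247,200 ÷ £48.88 = 66,432.08; break-even revenue = 66,432.08 × £230.96 = £15,343,152.86.
Current sales = 161,950 × £230.96 = £37,403,972.00.
Margin of safety = £37,403,972.00 − £15,343,152.86 = £22,060,819.

£22,060,819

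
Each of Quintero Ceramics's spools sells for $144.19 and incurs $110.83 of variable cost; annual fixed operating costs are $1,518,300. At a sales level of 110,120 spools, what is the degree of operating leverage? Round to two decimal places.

1.70

Total contribution margin = 110,120 × $33.36 = $3,673,603.20.
Subtracting fixed costs: EBIT = $3,673,603.20 − $1,518,300 = $2,155,303.20.
So DOL = total CM / EBIT = $3,673,603.20 / $2,155,303.20 = 1.7044.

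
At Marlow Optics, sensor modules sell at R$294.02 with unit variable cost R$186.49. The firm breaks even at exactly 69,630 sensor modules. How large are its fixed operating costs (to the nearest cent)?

R$7,487,313.90

Unit CM = price − variable cost = R$294.02 − R$186.49 = R$107.53.
Since BE = FC / CM, FC = 69,630 × R$107.53 = R$7,487,313.90.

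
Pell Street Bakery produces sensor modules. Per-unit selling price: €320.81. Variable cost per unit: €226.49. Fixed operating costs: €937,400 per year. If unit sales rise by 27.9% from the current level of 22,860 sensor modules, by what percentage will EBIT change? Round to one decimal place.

Total contribution margin = 22,860 × €94.32 = €2,156,155.20.
Subtracting fixed costs: EBIT = €2,156,155.20 − €937,400 = €1,218,755.20.
DOL = contribution ÷ EBIT = €2,156,155.20 ÷ €1,218,755.20 = 1.7691.
%ΔEBIT = DOL × %ΔSales = 1.7691 × +27.9% = +49.4%.

+49.4%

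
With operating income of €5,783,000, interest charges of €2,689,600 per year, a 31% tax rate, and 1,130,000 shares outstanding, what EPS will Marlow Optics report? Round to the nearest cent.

Interest = €2,689,600.00, so EBT = €5,783,000 − €2,689,600.00 = €3,093,400.00.
Net income = €3,093,400.00 × (1 − 0.31) = €2,134,446.00.
Per share: €2,134,446.00 / 1,130,000 shares = €1.89.

€1.89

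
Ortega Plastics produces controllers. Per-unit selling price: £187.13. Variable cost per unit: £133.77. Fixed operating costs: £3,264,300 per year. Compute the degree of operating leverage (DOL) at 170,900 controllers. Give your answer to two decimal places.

1.56

Total contribution margin = 170,900 × £53.36 = £9,119,224.00.
Subtracting fixed costs: EBIT = £9,119,224.00 − £3,264,300 = £5,854,924.00.
Degree of operating leverage = £9,119,224.00 / £5,854,924.00 = 1.5575.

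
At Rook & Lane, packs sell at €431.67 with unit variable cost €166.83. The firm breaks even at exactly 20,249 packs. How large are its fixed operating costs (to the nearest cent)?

€5,362,745.16

Contribution margin per unit = €431.67 − €166.83 = €264.84.
Fixed costs = break-even units × CM = 20,249 × €264.84 = €5,362,745.16.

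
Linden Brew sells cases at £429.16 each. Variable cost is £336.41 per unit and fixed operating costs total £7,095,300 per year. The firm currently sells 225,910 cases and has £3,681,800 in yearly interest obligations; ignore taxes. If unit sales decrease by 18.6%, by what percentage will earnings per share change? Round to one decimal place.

At 225,910 units, contribution = 225,910 × £92.75 = £20,953,152.50.
EBIT = £20,953,152.50 − £7,095,300 = £13,857,852.50.
After interest of £3,681,800.00, pre-tax earnings = £10,176,052.50.
DCL = total CM / (EBIT − I) = £20,953,152.50 / £10,176,052.50 = 2.0591.
%ΔEPS = DCL × %ΔSales = 2.0591 × -18.6% = -38.3%.

-38.3%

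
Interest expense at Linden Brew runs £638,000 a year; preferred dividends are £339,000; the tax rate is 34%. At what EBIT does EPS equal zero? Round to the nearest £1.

£1,151,636

Preferred dividends are paid after tax, so their pre-tax equivalent is £339,000 ÷ (1 − 0.34) = £513,636.36.
EPS = 0 when EBIT covers interest plus the pre-tax preferred burden: £638,000 + £513,636.36 = £1,151,636.36.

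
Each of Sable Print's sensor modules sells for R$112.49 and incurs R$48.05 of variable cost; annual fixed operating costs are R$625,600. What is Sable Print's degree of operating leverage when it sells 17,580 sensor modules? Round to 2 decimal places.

Total contribution margin = 17,580 × R$64.44 = R$1,132,855.20.
Subtracting fixed costs: EBIT = R$1,132,855.20 − R$625,600 = R$507,255.20.
Degree of operating leverage = R$1,132,855.20 / R$507,255.20 = 2.2333.

2.23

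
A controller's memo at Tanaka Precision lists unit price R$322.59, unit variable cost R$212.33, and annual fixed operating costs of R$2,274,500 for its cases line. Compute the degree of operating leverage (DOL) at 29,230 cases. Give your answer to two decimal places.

At 29,230 units, contribution = 29,230 × R$110.26 = R$3,222,899.80.
Operating income = contribution − fixed costs = R$3,222,899.80 − R$2,274,500 = R$948,399.80.
Degree of operating leverage = R$3,222,899.80 / R$948,399.80 = 3.3983.

3.40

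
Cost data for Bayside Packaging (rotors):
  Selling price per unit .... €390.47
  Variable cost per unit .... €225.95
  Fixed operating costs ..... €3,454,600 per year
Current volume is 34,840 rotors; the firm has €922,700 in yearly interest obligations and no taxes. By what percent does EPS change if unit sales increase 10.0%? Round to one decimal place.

+42.3%

Total contribution margin = 34,840 × €164.52 = €5,731,876.80.
Subtracting fixed costs: EBIT = €5,731,876.80 − €3,454,600 = €2,277,276.80.
After interest of €922,700.00, pre-tax earnings = €1,354,576.80.
DCL = total CM / (EBIT − I) = €5,731,876.80 / €1,354,576.80 = 4.2315.
EPS therefore changes by 4.2315 × (+10.0%) = +42.3%.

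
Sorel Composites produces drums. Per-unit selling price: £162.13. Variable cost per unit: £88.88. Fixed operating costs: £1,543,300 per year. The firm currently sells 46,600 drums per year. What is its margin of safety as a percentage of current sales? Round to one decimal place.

Unit CM = price − variable cost = £162.13 − £88.88 = £73.25. Break-even units = £1,543,300 ÷ £73.25 = 21,068.94; break-even revenue = 21,068.94 × £162.13 = £3,415,907.56.
Current sales = 46,600 × £162.13 = £7,555,258.00.
Margin of safety = (£7,555,258.00 − £3,415,907.56) ÷ £7,555,258.00 = 54.8%.

54.8%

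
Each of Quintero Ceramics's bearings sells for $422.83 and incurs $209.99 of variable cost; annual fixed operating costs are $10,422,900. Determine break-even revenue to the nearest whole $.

$20,706,234

Contribution margin per unit = $422.83 − $209.99 = $212.84, a CM ratio of $212.84 ÷ $422.83 = 0.5034.
Break-even revenue = fixed costs × price ÷ CM = $10,422,900 × $422.83 ÷ $212.84 = $20,706,234.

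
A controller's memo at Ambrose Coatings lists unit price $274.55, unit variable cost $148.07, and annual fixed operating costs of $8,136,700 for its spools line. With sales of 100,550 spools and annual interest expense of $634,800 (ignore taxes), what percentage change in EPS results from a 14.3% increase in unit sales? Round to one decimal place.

+46.1%

At 100,550 units, contribution = 100,550 × $126.48 = $12,717,564.00.
EBIT = $12,717,564.00 − $8,136,700 = $4,580,864.00.
After interest of $634,800.00, pre-tax earnings = $3,946,064.00.
Degree of combined leverage = contribution ÷ (EBIT − I) = $12,717,564.00 ÷ $3,946,064.00 = 3.2228.
EPS therefore changes by 3.2228 × (+14.3%) = +46.1%.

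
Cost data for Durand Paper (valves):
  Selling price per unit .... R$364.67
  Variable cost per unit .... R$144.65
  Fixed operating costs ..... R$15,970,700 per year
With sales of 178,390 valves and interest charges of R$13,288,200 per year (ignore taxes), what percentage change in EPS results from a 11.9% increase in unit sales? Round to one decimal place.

Total contribution margin = 178,390 × R$220.02 = R$39,249,367.80.
Operating income = contribution − fixed costs = R$39,249,367.80 − R$15,970,700 = R$23,278,667.80.
After interest of R$13,288,200.00, pre-tax earnings = R$9,990,467.80.
Degree of combined leverage = contribution ÷ (EBIT − I) = R$39,249,367.80 ÷ R$9,990,467.80 = 3.9287.
%ΔEPS = DCL × %ΔSales = 3.9287 × +11.9% = +46.8%.

+46.8%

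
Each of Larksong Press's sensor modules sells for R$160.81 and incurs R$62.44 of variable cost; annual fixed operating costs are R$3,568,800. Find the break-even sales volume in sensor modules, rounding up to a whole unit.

36,280 sensor modules

Each unit contributes R$160.81 − R$62.44 = R$98.37.
Break-even Q = R$3,568,800 / R$98.37 = 36,279.35 → 36,280 sensor modules.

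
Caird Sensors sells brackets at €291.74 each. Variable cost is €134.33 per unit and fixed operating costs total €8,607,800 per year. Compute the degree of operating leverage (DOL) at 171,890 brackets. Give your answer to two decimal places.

Total contribution margin = 171,890 × €157.41 = €27,057,204.90.
EBIT = €27,057,204.90 − €8,607,800 = €18,449,404.90.
Degree of operating leverage = €27,057,204.90 / €18,449,404.90 = 1.4666.

1.47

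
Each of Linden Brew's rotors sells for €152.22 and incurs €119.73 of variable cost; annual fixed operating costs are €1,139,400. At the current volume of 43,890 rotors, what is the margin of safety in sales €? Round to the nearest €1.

€1,342,694

Unit CM = price − variable cost = €152.22 − €119.73 = €32.49. Break-even units = €1,139,400 ÷ €32.49 = 35,069.25; break-even revenue = 35,069.25 × €152.22 = €5,338,241.55.
Current sales = 43,890 × €152.22 = €6,680,935.80.
Margin of safety = €6,680,935.80 − €5,338,241.55 = €1,342,694.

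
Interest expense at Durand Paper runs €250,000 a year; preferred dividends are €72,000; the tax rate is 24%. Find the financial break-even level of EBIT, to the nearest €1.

Grossing the preferred dividend up to pre-tax terms: €72,000 / (1 − 0.24) = €94,736.84.
Financial break-even EBIT = interest + D_p ÷ (1 − t) = €250,000 + €94,736.84 = €344,736.84.

€344,737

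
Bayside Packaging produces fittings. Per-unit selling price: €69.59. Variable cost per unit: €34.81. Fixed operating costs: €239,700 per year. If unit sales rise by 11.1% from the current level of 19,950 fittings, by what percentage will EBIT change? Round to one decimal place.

+17.0%

At 19,950 units, contribution = 19,950 × €34.78 = €693,861.00.
Operating income = contribution − fixed costs = €693,861.00 − €239,700 = €454,161.00.
DOL = contribution ÷ EBIT = €693,861.00 ÷ €454,161.00 = 1.5278.
Operating income changes by 1.5278 × +11.1% = +17.0%.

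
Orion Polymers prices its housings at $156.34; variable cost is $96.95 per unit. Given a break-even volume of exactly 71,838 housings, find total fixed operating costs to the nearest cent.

Each unit contributes $156.34 − $96.95 = $59.39.
Fixed costs = break-even units × CM = 71,838 × $59.39 = $4,266,458.82.

$4,266,458.82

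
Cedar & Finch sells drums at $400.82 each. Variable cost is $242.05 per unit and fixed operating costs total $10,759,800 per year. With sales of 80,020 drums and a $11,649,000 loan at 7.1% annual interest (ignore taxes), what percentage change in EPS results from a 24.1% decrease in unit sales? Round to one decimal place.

-273.9%

At 80,020 units, contribution = 80,020 × $158.77 = $12,704,775.40.
Subtracting fixed costs: EBIT = $12,704,775.40 − $10,759,800 = $1,944,975.40.
After interest of $827,079.00, pre-tax earnings = $1,117,896.40.
Degree of combined leverage = contribution ÷ (EBIT − I) = $12,704,775.40 ÷ $1,117,896.40 = 11.3649.
%ΔEPS = DCL × %ΔSales = 11.3649 × -24.1% = -273.9%.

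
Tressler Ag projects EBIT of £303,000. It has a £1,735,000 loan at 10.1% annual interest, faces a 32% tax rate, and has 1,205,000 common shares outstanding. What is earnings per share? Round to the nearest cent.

Pre-tax income = £303,000 − £175,235.00 = £127,765.00.
Net income = £127,765.00 × (1 − 0.32) = £86,880.20.
EPS = £86,880.20 ÷ 1,205,000 = £0.07.

£0.07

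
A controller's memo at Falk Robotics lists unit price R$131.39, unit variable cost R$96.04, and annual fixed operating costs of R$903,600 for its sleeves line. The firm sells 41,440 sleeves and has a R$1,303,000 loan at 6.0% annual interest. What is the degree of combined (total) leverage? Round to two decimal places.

Total contribution margin = 41,440 × R$35.35 = R$1,464,904.00.
Subtracting fixed costs: EBIT = R$1,464,904.00 − R$903,600 = R$561,304.00. Interest = R$78,180.00.
DOL = R$1,464,904.00 ÷ R$561,304.00 = 2.6098; DFL = R$561,304.00 ÷ R$483,124.00 = 1.1618.
Combined leverage = 2.6098 × 1.1618 = 3.0321.

3.03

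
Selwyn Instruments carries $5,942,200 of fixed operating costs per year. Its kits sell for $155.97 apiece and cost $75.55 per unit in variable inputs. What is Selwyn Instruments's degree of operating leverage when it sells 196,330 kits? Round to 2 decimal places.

Total contribution margin = 196,330 × $80.42 = $15,788,858.60.
Subtracting fixed costs: EBIT = $15,788,858.60 − $5,942,200 = $9,846,658.60.
DOL = contribution ÷ EBIT = $15,788,858.60 ÷ $9,846,658.60 = 1.6035.

1.60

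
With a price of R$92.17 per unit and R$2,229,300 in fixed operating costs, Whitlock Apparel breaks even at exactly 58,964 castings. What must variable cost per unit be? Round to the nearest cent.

At break-even, FC = Q × (P − VC), so P − VC = R$2,229,300 ÷ 58,964 = R$37.8078.
Variable cost per unit = R$92.17 − R$37.8078 = R$54.36.

R$54.36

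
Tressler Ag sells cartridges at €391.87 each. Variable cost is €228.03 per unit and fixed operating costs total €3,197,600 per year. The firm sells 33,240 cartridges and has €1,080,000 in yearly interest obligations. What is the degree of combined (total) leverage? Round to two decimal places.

4.66

At 33,240 units, contribution = 33,240 × €163.84 = €5,446,041.60.
Subtracting fixed costs: EBIT = €5,446,041.60 − €3,197,600 = €2,248,441.60. Interest = €1,080,000.00, so EBIT − I = €1,168,441.60.
Degree of total leverage = total CM / (EBIT − interest) = €5,446,041.60 / €1,168,441.60 = 4.6609.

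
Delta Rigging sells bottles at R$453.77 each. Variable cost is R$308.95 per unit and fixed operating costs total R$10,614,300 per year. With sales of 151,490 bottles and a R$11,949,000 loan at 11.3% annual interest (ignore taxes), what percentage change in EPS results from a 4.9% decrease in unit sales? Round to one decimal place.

-10.8%

Contribution at this volume is 151,490 × R$144.82 = R$21,938,781.80.
Operating income = contribution − fixed costs = R$21,938,781.80 − R$10,614,300 = R$11,324,481.80.
Interest = R$1,350,237.00, so EBIT − I = R$9,974,244.80.
DCL = total CM / (EBIT − I) = R$21,938,781.80 / R$9,974,244.80 = 2.1995.
EPS therefore changes by 2.1995 × (-4.9%) = -10.8%.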